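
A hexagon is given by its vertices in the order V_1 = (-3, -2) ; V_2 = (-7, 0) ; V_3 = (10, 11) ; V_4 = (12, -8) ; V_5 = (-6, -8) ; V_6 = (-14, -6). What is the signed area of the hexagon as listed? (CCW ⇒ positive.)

-256.5

V_1→V_2: (-3)(0) − (-7)(-2) = -14
V_2→V_3: (-7)(11) − (10)(0) = -77
V_3→V_4: (10)(-8) − (12)(11) = -212
V_4→V_5: (12)(-8) − (-6)(-8) = -144
V_5→V_6: (-6)(-6) − (-14)(-8) = -76
V_6→V_1: (-14)(-2) − (-3)(-6) = 10
Σ = -513
Signed area = Σ/2 = -256.5 (negative ⇒ clockwise traversal).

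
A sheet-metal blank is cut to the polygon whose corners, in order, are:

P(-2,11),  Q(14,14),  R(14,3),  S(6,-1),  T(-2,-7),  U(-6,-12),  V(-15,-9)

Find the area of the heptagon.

Apply the shoelace formula: 2A = Σ (x_i·y_{i+1} − x_{i+1}·y_i), indices taken mod 7.
P→Q: (-2)(14) − (14)(11) = -182
Q→R: (14)(3) − (14)(14) = -154
R→S: (14)(-1) − (6)(3) = -32
S→T: (6)(-7) − (-2)(-1) = -44
T→U: (-2)(-12) − (-6)(-7) = -18
U→V: (-6)(-9) − (-15)(-12) = -126
V→P: (-15)(11) − (-2)(-9) = -183
Σ = -739
Area = |Σ|/2 = 369.5.

369.5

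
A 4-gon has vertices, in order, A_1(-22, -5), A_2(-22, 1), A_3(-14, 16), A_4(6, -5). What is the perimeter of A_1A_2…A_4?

|A_1A_2| = √((0)² + (6)²) = √36 = 6
|A_2A_3| = √((8)² + (15)²) = √289 = 17
|A_3A_4| = √((20)² + (-21)²) = √841 = 29
|A_4A_1| = √((-28)² + (0)²) = √784 = 28
Perimeter = 6 + 17 + 29 + 28 = 80.

80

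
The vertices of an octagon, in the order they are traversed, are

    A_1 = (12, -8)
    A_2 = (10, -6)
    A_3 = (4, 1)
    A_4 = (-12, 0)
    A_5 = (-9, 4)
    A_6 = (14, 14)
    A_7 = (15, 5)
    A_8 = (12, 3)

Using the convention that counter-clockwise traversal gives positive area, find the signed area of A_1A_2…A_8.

A_1→A_2: (12)(-6) − (10)(-8) = 8
A_2→A_3: (10)(1) − (4)(-6) = 34
A_3→A_4: (4)(0) − (-12)(1) = 12
A_4→A_5: (-12)(4) − (-9)(0) = -48
A_5→A_6: (-9)(14) − (14)(4) = -182
A_6→A_7: (14)(5) − (15)(14) = -140
A_7→A_8: (15)(3) − (12)(5) = -15
A_8→A_1: (12)(-8) − (12)(3) = -132
Σ = -463
Signed area = Σ/2 = -231.5 (negative ⇒ clockwise traversal).

-231.5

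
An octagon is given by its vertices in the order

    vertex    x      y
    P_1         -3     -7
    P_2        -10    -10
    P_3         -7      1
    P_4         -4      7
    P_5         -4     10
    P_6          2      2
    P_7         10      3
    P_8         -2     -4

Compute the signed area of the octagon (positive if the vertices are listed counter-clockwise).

Apply the shoelace (surveyor's) formula: 2A = Σ (x_i·y_{i+1} − x_{i+1}·y_i), indices taken mod 8.
P_1→P_2: (-3)(-10) − (-10)(-7) = -40
P_2→P_3: (-10)(1) − (-7)(-10) = -80
P_3→P_4: (-7)(7) − (-4)(1) = -45
P_4→P_5: (-4)(10) − (-4)(7) = -12
P_5→P_6: (-4)(2) − (2)(10) = -28
P_6→P_7: (2)(3) − (10)(2) = -14
P_7→P_8: (10)(-4) − (-2)(3) = -34
P_8→P_1: (-2)(-7) − (-3)(-4) = 2
Σ = -251
Signed area = Σ/2 = -125.5 (negative ⇒ clockwise traversal).

-125.5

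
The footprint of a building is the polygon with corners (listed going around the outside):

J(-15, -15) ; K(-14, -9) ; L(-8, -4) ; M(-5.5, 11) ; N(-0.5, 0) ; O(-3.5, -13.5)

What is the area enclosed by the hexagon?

Apply the shoelace (surveyor's) formula: 2A = Σ (x_i·y_{i+1} − x_{i+1}·y_i), indices taken mod 6.
Σ = (-75) + (-16) + (-110) + (5.5) + (6.75) + (-150) = -338.75
Area = |Σ|/2 = 169.375.

169.375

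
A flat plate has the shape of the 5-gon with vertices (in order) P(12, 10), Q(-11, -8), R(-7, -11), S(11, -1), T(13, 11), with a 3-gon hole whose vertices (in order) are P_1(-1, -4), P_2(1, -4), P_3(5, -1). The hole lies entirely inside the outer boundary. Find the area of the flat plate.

Outer boundary:
P→Q: (12)(-8) − (-11)(10) = 14
Q→R: (-11)(-11) − (-7)(-8) = 65
R→S: (-7)(-1) − (11)(-11) = 128
S→T: (11)(11) − (13)(-1) = 134
T→P: (13)(10) − (12)(11) = -2
Σ = 339
Area = |Σ|/2 = 169.5.
Hole:
P_1→P_2: (-1)(-4) − (1)(-4) = 8
P_2→P_3: (1)(-1) − (5)(-4) = 19
P_3→P_1: (5)(-4) − (-1)(-1) = -21
Σ = 6
Area = |Σ|/2 = 3.
Net area = 169.5 − 3 = 166.5.

166.5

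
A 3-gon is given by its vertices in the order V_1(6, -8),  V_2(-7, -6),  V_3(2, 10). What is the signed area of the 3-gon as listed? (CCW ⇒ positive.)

-113

V_1→V_2: (6)(-6) − (-7)(-8) = -92
V_2→V_3: (-7)(10) − (2)(-6) = -58
V_3→V_1: (2)(-8) − (6)(10) = -76
Σ = -226
Signed area = Σ/2 = -113 (negative ⇒ clockwise traversal).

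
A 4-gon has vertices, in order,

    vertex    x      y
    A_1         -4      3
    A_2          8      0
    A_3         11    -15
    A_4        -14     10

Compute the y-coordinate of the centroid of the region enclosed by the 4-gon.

Apply Gauss's area formula. First the cross-terms c_i = x_i·y_{i+1} − x_{i+1}·y_i:
  -24, -120, -100, -2  ⇒  2A = -246, A = -123.
Then Σ (y_i + y_{i+1})·c_i = 2202, so ȳ = 2202 / (6·(-123)) = -367/123.

-367/123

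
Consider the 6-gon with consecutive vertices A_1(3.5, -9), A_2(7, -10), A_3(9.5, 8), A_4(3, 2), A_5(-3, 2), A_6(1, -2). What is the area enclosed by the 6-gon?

94

Apply Gauss's area formula: 2A = Σ (x_i·y_{i+1} − x_{i+1}·y_i), indices taken mod 6.
Cross-terms: 28, 151, -5, 12, 4, -2  ⇒  Σ = 188
Area = |Σ|/2 = 94.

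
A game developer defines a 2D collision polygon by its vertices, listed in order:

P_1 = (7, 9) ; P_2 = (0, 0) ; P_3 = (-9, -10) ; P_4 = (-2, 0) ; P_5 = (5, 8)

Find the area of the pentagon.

23.5

Apply the shoelace (surveyor's) formula: 2A = Σ (x_i·y_{i+1} − x_{i+1}·y_i), indices taken mod 5.
Cross-terms: 0, 0, -20, -16, -11  ⇒  Σ = -47
Area = |Σ|/2 = 23.5.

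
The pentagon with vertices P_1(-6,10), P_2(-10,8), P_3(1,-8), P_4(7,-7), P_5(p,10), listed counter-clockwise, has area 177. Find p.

3

The doubled signed area Σ (x_i y_{i+1} − x_{i+1} y_i) is linear in p.
With p=0 it equals 303; the coefficient of p is 17 (from the two edges through P_5).
So 17·p + 303 = 2·177 = 354 ⇒ p = 3.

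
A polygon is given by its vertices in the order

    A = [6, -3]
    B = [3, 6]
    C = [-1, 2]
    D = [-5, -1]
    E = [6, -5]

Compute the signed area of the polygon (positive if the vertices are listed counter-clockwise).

Apply the shoelace formula: 2A = Σ (x_i·y_{i+1} − x_{i+1}·y_i), indices taken mod 5.
A→B: (6)(6) − (3)(-3) = 45
B→C: (3)(2) − (-1)(6) = 12
C→D: (-1)(-1) − (-5)(2) = 11
D→E: (-5)(-5) − (6)(-1) = 31
E→A: (6)(-3) − (6)(-5) = 12
Σ = 111
Signed area = Σ/2 = 55.5 (positive ⇒ counter-clockwise traversal).

55.5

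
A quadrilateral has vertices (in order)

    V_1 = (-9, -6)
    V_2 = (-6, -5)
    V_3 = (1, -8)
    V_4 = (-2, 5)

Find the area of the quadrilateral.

Apply the shoelace formula: 2A = Σ (x_i·y_{i+1} − x_{i+1}·y_i), indices taken mod 4.
Σ = (9) + (53) + (-11) + (57) = 108
Area = |Σ|/2 = 54.

54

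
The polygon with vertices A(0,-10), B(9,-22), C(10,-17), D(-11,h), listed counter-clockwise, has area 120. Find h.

Write out the shoelace sum; only the two edges meeting at D involve h:
2·Area = [(10·h − (-11)·(-17)) + ((-11)·(-10) − 0·h)] + 157
       = 10·h + 80 = 240
⇒ h = 16.

16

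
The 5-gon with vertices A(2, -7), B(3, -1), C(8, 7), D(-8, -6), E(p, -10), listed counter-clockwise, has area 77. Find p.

Write out the shoelace sum; only the two edges meeting at E involve p:
2·Area = [((-8)·(-10) − p·(-6)) + (p·(-7) − 2·(-10))] + 56
       = -1·p + 156 = 154
⇒ p = 2.

2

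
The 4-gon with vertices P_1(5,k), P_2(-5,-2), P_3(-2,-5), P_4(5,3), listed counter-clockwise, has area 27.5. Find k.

The doubled signed area Σ (x_i y_{i+1} − x_{i+1} y_i) is linear in k.
With k=0 it equals 15; the coefficient of k is 10 (from the two edges through P_1).
So 10·k + 15 = 2·27.5 = 55 ⇒ k = 4.

4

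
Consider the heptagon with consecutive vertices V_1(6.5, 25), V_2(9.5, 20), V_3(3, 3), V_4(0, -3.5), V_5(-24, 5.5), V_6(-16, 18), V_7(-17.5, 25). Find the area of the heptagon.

631.25

Apply the surveyor's formula: 2A = Σ (x_i·y_{i+1} − x_{i+1}·y_i), indices taken mod 7.
Σ = (-107.5) + (-31.5) + (-10.5) + (-84) + (-344) + (-85) + (-600) = -1262.5
Area = |Σ|/2 = 631.25.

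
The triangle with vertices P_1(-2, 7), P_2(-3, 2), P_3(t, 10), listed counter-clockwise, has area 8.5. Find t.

2

Write out the shoelace sum; only the two edges meeting at P_3 involve t:
2·Area = [((-3)·10 − t·2) + (t·7 − (-2)·10)] + 17
       = 5·t + 7 = 17
⇒ t = 2.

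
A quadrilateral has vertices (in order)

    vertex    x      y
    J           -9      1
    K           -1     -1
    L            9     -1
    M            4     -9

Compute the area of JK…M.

67

Σ = (10) + (10) + (-77) + (-77) = -134
Area = |Σ|/2 = 67.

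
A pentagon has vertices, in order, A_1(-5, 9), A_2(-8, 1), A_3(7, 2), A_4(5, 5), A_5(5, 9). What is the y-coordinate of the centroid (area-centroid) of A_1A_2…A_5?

Apply the shoelace (surveyor's) formula. First the cross-terms c_i = x_i·y_{i+1} − x_{i+1}·y_i:
  67, -23, 25, 20, 90  ⇒  2A = 179, A = 89.5.
Then Σ (y_i + y_{i+1})·c_i = 2676, so ȳ = 2676 / (6·89.5) = 892/179.

892/179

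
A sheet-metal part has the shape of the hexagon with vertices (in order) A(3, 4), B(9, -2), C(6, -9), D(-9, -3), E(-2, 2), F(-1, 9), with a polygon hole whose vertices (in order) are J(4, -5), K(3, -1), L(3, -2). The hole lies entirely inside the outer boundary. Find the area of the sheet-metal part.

Outer boundary:
Apply the shoelace formula: 2A = Σ (x_i·y_{i+1} − x_{i+1}·y_i), indices taken mod 6.
Σ = (-42) + (-69) + (-99) + (-24) + (-16) + (-31) = -281
Area = |Σ|/2 = 140.5.
Hole:
Cross-terms: 11, -3, -7  ⇒  Σ = 1
Area = |Σ|/2 = 0.5.
Net area = 140.5 − 0.5 = 140.

140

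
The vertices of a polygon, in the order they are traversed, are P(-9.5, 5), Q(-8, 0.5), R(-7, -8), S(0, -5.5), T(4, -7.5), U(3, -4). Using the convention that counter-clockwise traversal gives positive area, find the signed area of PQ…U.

Σ = (35.25) + (67.5) + (38.5) + (22) + (6.5) + (-23) = 146.75
Signed area = Σ/2 = 73.375 (positive ⇒ counter-clockwise traversal).

73.375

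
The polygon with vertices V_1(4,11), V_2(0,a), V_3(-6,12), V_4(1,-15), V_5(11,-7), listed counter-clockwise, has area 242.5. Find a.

The doubled signed area Σ (x_i y_{i+1} − x_{i+1} y_i) is linear in a.
With a=0 it equals 385; the coefficient of a is 10 (from the two edges through V_2).
So 10·a + 385 = 2·242.5 = 485 ⇒ a = 10.

10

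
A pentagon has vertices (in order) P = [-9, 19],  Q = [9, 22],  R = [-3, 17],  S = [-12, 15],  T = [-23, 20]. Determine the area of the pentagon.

Cross-terms: -369, 219, 159, 105, -257  ⇒  Σ = -143
Area = |Σ|/2 = 71.5.

71.5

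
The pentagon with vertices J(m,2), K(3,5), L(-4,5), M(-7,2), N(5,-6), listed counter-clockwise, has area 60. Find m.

2

The doubled signed area Σ (x_i y_{i+1} − x_{i+1} y_i) is linear in m.
With m=0 it equals 98; the coefficient of m is 11 (from the two edges through J).
So 11·m + 98 = 2·60 = 120 ⇒ m = 2.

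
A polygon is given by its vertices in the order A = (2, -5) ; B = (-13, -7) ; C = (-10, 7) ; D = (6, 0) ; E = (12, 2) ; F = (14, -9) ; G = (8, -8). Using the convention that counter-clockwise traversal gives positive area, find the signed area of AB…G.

-235

Apply the shoelace (surveyor's) formula: 2A = Σ (x_i·y_{i+1} − x_{i+1}·y_i), indices taken mod 7.
A→B: (2)(-7) − (-13)(-5) = -79
B→C: (-13)(7) − (-10)(-7) = -161
C→D: (-10)(0) − (6)(7) = -42
D→E: (6)(2) − (12)(0) = 12
E→F: (12)(-9) − (14)(2) = -136
F→G: (14)(-8) − (8)(-9) = -40
G→A: (8)(-5) − (2)(-8) = -24
Σ = -470
Signed area = Σ/2 = -235 (negative ⇒ clockwise traversal).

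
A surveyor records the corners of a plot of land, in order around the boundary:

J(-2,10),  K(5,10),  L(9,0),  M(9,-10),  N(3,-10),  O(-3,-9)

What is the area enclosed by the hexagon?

207.5

Apply the shoelace formula: 2A = Σ (x_i·y_{i+1} − x_{i+1}·y_i), indices taken mod 6.
J→K: (-2)(10) − (5)(10) = -70
K→L: (5)(0) − (9)(10) = -90
L→M: (9)(-10) − (9)(0) = -90
M→N: (9)(-10) − (3)(-10) = -60
N→O: (3)(-9) − (-3)(-10) = -57
O→J: (-3)(10) − (-2)(-9) = -48
Σ = -415
Area = |Σ|/2 = 207.5.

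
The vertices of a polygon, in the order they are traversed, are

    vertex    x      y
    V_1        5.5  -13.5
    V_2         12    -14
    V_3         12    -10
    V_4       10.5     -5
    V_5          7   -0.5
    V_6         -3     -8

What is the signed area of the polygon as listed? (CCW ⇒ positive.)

117.375

Σ = (85) + (48) + (45) + (29.75) + (-57.5) + (84.5) = 234.75
Signed area = Σ/2 = 117.375 (positive ⇒ counter-clockwise traversal).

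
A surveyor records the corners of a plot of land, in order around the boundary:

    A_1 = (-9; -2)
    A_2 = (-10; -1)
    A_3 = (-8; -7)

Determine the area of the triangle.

Cross-terms: -11, 62, -47  ⇒  Σ = 4
Area = |Σ|/2 = 2.

2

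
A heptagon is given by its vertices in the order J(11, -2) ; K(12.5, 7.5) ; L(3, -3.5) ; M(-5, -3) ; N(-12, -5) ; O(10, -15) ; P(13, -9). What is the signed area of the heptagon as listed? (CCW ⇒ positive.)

205.875

Apply Gauss's area formula: 2A = Σ (x_i·y_{i+1} − x_{i+1}·y_i), indices taken mod 7.
Σ = (107.5) + (-66.25) + (-26.5) + (-11) + (230) + (105) + (73) = 411.75
Signed area = Σ/2 = 205.875 (positive ⇒ counter-clockwise traversal).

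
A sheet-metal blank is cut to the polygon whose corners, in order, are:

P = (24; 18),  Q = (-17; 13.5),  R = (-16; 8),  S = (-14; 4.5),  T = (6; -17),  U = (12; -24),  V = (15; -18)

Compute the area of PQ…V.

933.5

Apply the shoelace formula: 2A = Σ (x_i·y_{i+1} − x_{i+1}·y_i), indices taken mod 7.
Σ = (630) + (80) + (40) + (211) + (60) + (144) + (702) = 1867
Area = |Σ|/2 = 933.5.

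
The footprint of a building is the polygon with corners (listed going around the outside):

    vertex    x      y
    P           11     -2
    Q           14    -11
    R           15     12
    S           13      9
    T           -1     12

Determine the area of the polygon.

Cross-terms: -93, 333, -21, 165, -130  ⇒  Σ = 254
Area = |Σ|/2 = 127.

127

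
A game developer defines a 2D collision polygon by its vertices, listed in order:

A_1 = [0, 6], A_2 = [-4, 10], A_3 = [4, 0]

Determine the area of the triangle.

Apply the shoelace formula: 2A = Σ (x_i·y_{i+1} − x_{i+1}·y_i), indices taken mod 3.
Σ = (24) + (-40) + (24) = 8
Area = |Σ|/2 = 4.

4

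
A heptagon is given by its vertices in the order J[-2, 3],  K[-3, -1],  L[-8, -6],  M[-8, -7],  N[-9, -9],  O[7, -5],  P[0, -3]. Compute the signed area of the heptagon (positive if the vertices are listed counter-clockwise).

59.5

Σ = (11) + (10) + (8) + (9) + (108) + (-21) + (-6) = 119
Signed area = Σ/2 = 59.5 (positive ⇒ counter-clockwise traversal).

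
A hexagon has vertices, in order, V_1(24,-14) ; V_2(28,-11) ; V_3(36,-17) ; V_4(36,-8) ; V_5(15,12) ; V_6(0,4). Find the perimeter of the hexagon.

|V_1V_2| = √((4)² + (3)²) = √25 = 5
|V_2V_3| = √((8)² + (-6)²) = √100 = 10
|V_3V_4| = √((0)² + (9)²) = √81 = 9
|V_4V_5| = √((-21)² + (20)²) = √841 = 29
|V_5V_6| = √((-15)² + (-8)²) = √289 = 17
|V_6V_1| = √((24)² + (-18)²) = √900 = 30
Perimeter = 5 + 10 + 9 + 29 + 17 + 30 = 100.

100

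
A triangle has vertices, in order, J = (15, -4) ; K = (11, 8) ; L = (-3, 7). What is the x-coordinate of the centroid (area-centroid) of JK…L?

Apply Gauss's area formula. First the cross-terms c_i = x_i·y_{i+1} − x_{i+1}·y_i:
  164, 101, -93  ⇒  2A = 172, A = 86.
Then Σ (x_i + x_{i+1})·c_i = 3956, so x̄ = 3956 / (6·86) = 23/3.

23/3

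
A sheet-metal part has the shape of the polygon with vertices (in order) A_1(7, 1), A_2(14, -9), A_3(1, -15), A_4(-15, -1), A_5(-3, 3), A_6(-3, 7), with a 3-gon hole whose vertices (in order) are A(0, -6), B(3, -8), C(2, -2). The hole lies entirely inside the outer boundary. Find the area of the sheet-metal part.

Outer boundary:
Apply the shoelace formula: 2A = Σ (x_i·y_{i+1} − x_{i+1}·y_i), indices taken mod 6.
Σ = (-77) + (-201) + (-226) + (-48) + (-12) + (-52) = -616
Area = |Σ|/2 = 308.
Hole:
A→B: (0)(-8) − (3)(-6) = 18
B→C: (3)(-2) − (2)(-8) = 10
C→A: (2)(-6) − (0)(-2) = -12
Σ = 16
Area = |Σ|/2 = 8.
Net area = 308 − 8 = 300.

300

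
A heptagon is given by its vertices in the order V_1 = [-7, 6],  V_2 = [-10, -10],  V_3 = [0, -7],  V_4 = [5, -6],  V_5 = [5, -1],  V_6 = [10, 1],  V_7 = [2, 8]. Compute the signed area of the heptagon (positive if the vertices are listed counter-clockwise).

210.5

Apply the surveyor's formula: 2A = Σ (x_i·y_{i+1} − x_{i+1}·y_i), indices taken mod 7.
Cross-terms: 130, 70, 35, 25, 15, 78, 68  ⇒  Σ = 421
Signed area = Σ/2 = 210.5 (positive ⇒ counter-clockwise traversal).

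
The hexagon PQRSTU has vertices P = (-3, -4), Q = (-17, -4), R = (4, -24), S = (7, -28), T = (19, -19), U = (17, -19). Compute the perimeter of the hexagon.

90

|PQ| = √((-14)² + (0)²) = √196 = 14
|QR| = √((21)² + (-20)²) = √841 = 29
|RS| = √((3)² + (-4)²) = √25 = 5
|ST| = √((12)² + (9)²) = √225 = 15
|TU| = √((-2)² + (0)²) = √4 = 2
|UP| = √((-20)² + (15)²) = √625 = 25
Perimeter = 14 + 29 + 5 + 15 + 2 + 25 = 90.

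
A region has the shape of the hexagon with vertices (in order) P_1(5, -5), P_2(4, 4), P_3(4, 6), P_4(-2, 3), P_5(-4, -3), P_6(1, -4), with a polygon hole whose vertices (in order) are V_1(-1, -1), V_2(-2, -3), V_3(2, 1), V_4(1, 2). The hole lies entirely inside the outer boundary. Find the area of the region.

Outer boundary:
Apply the shoelace formula: 2A = Σ (x_i·y_{i+1} − x_{i+1}·y_i), indices taken mod 6.
Cross-terms: 40, 8, 24, 18, 19, 15  ⇒  Σ = 124
Area = |Σ|/2 = 62.
Hole:
Apply Gauss's area formula: 2A = Σ (x_i·y_{i+1} − x_{i+1}·y_i), indices taken mod 4.
Σ = (1) + (4) + (3) + (1) = 9
Area = |Σ|/2 = 4.5.
Net area = 62 − 4.5 = 57.5.

57.5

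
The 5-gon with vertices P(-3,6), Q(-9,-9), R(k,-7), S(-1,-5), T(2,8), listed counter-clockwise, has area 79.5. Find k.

-4

The doubled signed area Σ (x_i y_{i+1} − x_{i+1} y_i) is linear in k.
With k=0 it equals 175; the coefficient of k is 4 (from the two edges through R).
So 4·k + 175 = 2·79.5 = 159 ⇒ k = -4.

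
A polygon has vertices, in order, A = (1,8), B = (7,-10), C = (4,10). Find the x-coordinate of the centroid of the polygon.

Apply the shoelace (surveyor's) formula. First the cross-terms c_i = x_i·y_{i+1} − x_{i+1}·y_i:
  -66, 110, 22  ⇒  2A = 66, A = 33.
Then Σ (x_i + x_{i+1})·c_i = 792, so x̄ = 792 / (6·33) = 4.

4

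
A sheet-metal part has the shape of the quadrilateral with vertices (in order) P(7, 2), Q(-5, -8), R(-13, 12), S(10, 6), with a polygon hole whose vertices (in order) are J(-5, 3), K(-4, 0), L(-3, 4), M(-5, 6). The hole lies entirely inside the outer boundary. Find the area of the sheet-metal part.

Outer boundary:
Apply the shoelace (surveyor's) formula: 2A = Σ (x_i·y_{i+1} − x_{i+1}·y_i), indices taken mod 4.
Σ = (-46) + (-164) + (-198) + (-22) = -430
Area = |Σ|/2 = 215.
Hole:
Apply Gauss's area formula: 2A = Σ (x_i·y_{i+1} − x_{i+1}·y_i), indices taken mod 4.
Σ = (12) + (-16) + (2) + (15) = 13
Area = |Σ|/2 = 6.5.
Net area = 215 − 6.5 = 208.5.

208.5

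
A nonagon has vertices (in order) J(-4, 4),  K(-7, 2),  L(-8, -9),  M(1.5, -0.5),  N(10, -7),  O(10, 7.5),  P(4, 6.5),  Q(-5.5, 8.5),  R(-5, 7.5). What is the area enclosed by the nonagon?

Apply the shoelace (surveyor's) formula: 2A = Σ (x_i·y_{i+1} − x_{i+1}·y_i), indices taken mod 9.
J→K: (-4)(2) − (-7)(4) = 20
K→L: (-7)(-9) − (-8)(2) = 79
L→M: (-8)(-0.5) − (1.5)(-9) = 17.5
M→N: (1.5)(-7) − (10)(-0.5) = -5.5
N→O: (10)(7.5) − (10)(-7) = 145
O→P: (10)(6.5) − (4)(7.5) = 35
P→Q: (4)(8.5) − (-5.5)(6.5) = 69.75
Q→R: (-5.5)(7.5) − (-5)(8.5) = 1.25
R→J: (-5)(4) − (-4)(7.5) = 10
Σ = 372
Area = |Σ|/2 = 186.

186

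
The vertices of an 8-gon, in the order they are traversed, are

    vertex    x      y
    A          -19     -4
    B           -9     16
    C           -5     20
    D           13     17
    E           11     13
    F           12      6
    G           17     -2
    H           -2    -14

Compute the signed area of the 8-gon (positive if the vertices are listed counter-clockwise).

Apply Gauss's area formula: 2A = Σ (x_i·y_{i+1} − x_{i+1}·y_i), indices taken mod 8.
Cross-terms: -340, -100, -345, -18, -90, -126, -242, -258  ⇒  Σ = -1519
Signed area = Σ/2 = -759.5 (negative ⇒ clockwise traversal).

-759.5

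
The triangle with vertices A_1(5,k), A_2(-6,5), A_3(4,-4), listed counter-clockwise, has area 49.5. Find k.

Write out the shoelace sum; only the two edges meeting at A_1 involve k:
2·Area = [(4·k − 5·(-4)) + (5·5 − (-6)·k)] + 4
       = 10·k + 49 = 99
⇒ k = 5.

5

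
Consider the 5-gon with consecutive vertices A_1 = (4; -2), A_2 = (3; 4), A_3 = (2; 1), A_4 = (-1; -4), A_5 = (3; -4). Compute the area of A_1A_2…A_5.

Apply the shoelace formula: 2A = Σ (x_i·y_{i+1} − x_{i+1}·y_i), indices taken mod 5.
A_1→A_2: (4)(4) − (3)(-2) = 22
A_2→A_3: (3)(1) − (2)(4) = -5
A_3→A_4: (2)(-4) − (-1)(1) = -7
A_4→A_5: (-1)(-4) − (3)(-4) = 16
A_5→A_1: (3)(-2) − (4)(-4) = 10
Σ = 36
Area = |Σ|/2 = 18.

18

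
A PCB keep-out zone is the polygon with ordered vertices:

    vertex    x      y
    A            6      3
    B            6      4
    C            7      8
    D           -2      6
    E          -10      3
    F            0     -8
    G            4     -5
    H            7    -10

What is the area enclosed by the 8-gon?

163

Apply the shoelace (surveyor's) formula: 2A = Σ (x_i·y_{i+1} − x_{i+1}·y_i), indices taken mod 8.
Cross-terms: 6, 20, 58, 54, 80, 32, -5, 81  ⇒  Σ = 326
Area = |Σ|/2 = 163.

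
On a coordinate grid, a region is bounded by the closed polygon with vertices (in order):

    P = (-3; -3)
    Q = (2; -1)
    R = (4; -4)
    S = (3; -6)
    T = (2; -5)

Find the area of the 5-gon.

Apply the shoelace formula: 2A = Σ (x_i·y_{i+1} − x_{i+1}·y_i), indices taken mod 5.
P→Q: (-3)(-1) − (2)(-3) = 9
Q→R: (2)(-4) − (4)(-1) = -4
R→S: (4)(-6) − (3)(-4) = -12
S→T: (3)(-5) − (2)(-6) = -3
T→P: (2)(-3) − (-3)(-5) = -21
Σ = -31
Area = |Σ|/2 = 15.5.

15.5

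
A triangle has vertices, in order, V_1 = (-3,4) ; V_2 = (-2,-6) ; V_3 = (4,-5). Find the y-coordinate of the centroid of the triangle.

-7/3

Apply the shoelace (surveyor's) formula. First the cross-terms c_i = x_i·y_{i+1} − x_{i+1}·y_i:
  26, 34, 1  ⇒  2A = 61, A = 30.5.
Then Σ (y_i + y_{i+1})·c_i = -427, so ȳ = -427 / (6·30.5) = -7/3.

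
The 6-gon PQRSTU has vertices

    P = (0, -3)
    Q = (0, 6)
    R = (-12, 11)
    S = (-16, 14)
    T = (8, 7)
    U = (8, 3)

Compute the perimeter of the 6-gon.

|PQ| = √((0)² + (9)²) = √81 = 9
|QR| = √((-12)² + (5)²) = √169 = 13
|RS| = √((-4)² + (3)²) = √25 = 5
|ST| = √((24)² + (-7)²) = √625 = 25
|TU| = √((0)² + (-4)²) = √16 = 4
|UP| = √((-8)² + (-6)²) = √100 = 10
Perimeter = 9 + 13 + 5 + 25 + 4 + 10 = 66.

66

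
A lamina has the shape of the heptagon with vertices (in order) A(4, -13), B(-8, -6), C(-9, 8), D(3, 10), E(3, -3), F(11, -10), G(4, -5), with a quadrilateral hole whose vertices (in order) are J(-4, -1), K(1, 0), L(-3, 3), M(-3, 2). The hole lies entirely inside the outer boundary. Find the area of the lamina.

Outer boundary:
Apply the shoelace formula: 2A = Σ (x_i·y_{i+1} − x_{i+1}·y_i), indices taken mod 7.
Σ = (-128) + (-118) + (-114) + (-39) + (3) + (-15) + (-32) = -443
Area = |Σ|/2 = 221.5.
Hole:
Σ = (1) + (3) + (3) + (11) = 18
Area = |Σ|/2 = 9.
Net area = 221.5 − 9 = 212.5.

212.5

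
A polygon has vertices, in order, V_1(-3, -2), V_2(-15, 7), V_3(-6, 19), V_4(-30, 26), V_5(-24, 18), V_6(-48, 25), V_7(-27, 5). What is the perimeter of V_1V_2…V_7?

144

|V_1V_2| = √((-12)² + (9)²) = √225 = 15
|V_2V_3| = √((9)² + (12)²) = √225 = 15
|V_3V_4| = √((-24)² + (7)²) = √625 = 25
|V_4V_5| = √((6)² + (-8)²) = √100 = 10
|V_5V_6| = √((-24)² + (7)²) = √625 = 25
|V_6V_7| = √((21)² + (-20)²) = √841 = 29
|V_7V_1| = √((24)² + (-7)²) = √625 = 25
Perimeter = 15 + 15 + 25 + 10 + 25 + 29 + 25 = 144.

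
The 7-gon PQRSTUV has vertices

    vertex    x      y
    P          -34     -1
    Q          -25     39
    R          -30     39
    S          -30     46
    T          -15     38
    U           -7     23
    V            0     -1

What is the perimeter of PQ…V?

146

|PQ| = √((9)² + (40)²) = √1681 = 41
|QR| = √((-5)² + (0)²) = √25 = 5
|RS| = √((0)² + (7)²) = √49 = 7
|ST| = √((15)² + (-8)²) = √289 = 17
|TU| = √((8)² + (-15)²) = √289 = 17
|UV| = √((7)² + (-24)²) = √625 = 25
|VP| = √((-34)² + (0)²) = √1156 = 34
Perimeter = 41 + 5 + 7 + 17 + 17 + 25 + 34 = 146.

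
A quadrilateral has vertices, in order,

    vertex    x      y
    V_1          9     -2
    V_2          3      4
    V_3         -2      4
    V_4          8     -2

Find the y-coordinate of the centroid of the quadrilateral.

Apply the surveyor's formula. First the cross-terms c_i = x_i·y_{i+1} − x_{i+1}·y_i:
  42, 20, -28, 2  ⇒  2A = 36, A = 18.
Then Σ (y_i + y_{i+1})·c_i = 180, so ȳ = 180 / (6·18) = 5/3.

5/3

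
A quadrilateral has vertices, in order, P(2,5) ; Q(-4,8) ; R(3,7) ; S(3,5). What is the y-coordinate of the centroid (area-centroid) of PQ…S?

Apply the surveyor's formula. First the cross-terms c_i = x_i·y_{i+1} − x_{i+1}·y_i:
  36, -52, -6, 5  ⇒  2A = -17, A = -8.5.
Then Σ (y_i + y_{i+1})·c_i = -334, so ȳ = -334 / (6·(-8.5)) = 334/51.

334/51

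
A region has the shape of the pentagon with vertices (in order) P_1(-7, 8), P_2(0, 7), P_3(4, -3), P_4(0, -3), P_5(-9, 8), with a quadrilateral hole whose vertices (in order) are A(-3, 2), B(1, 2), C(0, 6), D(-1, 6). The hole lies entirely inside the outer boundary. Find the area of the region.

56

Outer boundary:
Σ = (-49) + (-28) + (-12) + (-27) + (-16) = -132
Area = |Σ|/2 = 66.
Hole:
Apply the surveyor's formula: 2A = Σ (x_i·y_{i+1} − x_{i+1}·y_i), indices taken mod 4.
Σ = (-8) + (6) + (6) + (16) = 20
Area = |Σ|/2 = 10.
Net area = 66 − 10 = 56.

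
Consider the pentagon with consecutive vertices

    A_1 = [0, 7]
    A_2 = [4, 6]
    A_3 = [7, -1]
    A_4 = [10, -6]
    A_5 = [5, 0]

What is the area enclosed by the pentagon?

20.5

Apply the shoelace formula: 2A = Σ (x_i·y_{i+1} − x_{i+1}·y_i), indices taken mod 5.
A_1→A_2: (0)(6) − (4)(7) = -28
A_2→A_3: (4)(-1) − (7)(6) = -46
A_3→A_4: (7)(-6) − (10)(-1) = -32
A_4→A_5: (10)(0) − (5)(-6) = 30
A_5→A_1: (5)(7) − (0)(0) = 35
Σ = -41
Area = |Σ|/2 = 20.5.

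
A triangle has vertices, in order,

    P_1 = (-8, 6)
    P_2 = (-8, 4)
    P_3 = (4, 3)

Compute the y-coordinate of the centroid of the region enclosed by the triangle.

13/3

Apply the shoelace (surveyor's) formula. First the cross-terms c_i = x_i·y_{i+1} − x_{i+1}·y_i:
  16, -40, 48  ⇒  2A = 24, A = 12.
Then Σ (y_i + y_{i+1})·c_i = 312, so ȳ = 312 / (6·12) = 13/3.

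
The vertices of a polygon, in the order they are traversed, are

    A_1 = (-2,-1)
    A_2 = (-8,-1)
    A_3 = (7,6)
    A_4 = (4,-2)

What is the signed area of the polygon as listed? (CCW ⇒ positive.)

Σ = (-6) + (-41) + (-38) + (-8) = -93
Signed area = Σ/2 = -46.5 (negative ⇒ clockwise traversal).

-46.5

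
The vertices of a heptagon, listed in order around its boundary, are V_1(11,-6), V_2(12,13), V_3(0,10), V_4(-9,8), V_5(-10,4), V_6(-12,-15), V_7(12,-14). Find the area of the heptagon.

Apply the shoelace formula: 2A = Σ (x_i·y_{i+1} − x_{i+1}·y_i), indices taken mod 7.
Σ = (215) + (120) + (90) + (44) + (198) + (348) + (82) = 1097
Area = |Σ|/2 = 548.5.

548.5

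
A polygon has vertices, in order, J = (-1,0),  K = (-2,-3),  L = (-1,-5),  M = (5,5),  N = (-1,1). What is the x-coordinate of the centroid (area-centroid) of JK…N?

88/123

Apply the shoelace (surveyor's) formula. First the cross-terms c_i = x_i·y_{i+1} − x_{i+1}·y_i:
  3, 7, 20, 10, 1  ⇒  2A = 41, A = 20.5.
Then Σ (x_i + x_{i+1})·c_i = 88, so x̄ = 88 / (6·20.5) = 88/123.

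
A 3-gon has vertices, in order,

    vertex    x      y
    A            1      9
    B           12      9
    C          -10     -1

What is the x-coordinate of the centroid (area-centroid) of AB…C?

1

Apply Gauss's area formula. First the cross-terms c_i = x_i·y_{i+1} − x_{i+1}·y_i:
  -99, 78, -89  ⇒  2A = -110, A = -55.
Then Σ (x_i + x_{i+1})·c_i = -330, so x̄ = -330 / (6·(-55)) = 1.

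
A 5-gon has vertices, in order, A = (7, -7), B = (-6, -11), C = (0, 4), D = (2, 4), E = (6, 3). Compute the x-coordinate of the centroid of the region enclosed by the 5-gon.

159/116

Apply Gauss's area formula. First the cross-terms c_i = x_i·y_{i+1} − x_{i+1}·y_i:
  -119, -24, -8, -18, -63  ⇒  2A = -232, A = -116.
Then Σ (x_i + x_{i+1})·c_i = -954, so x̄ = -954 / (6·(-116)) = 159/116.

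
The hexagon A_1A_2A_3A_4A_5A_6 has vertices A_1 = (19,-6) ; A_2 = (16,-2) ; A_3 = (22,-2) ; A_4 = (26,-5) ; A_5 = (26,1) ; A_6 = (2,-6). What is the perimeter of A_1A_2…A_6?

|A_1A_2| = √((-3)² + (4)²) = √25 = 5
|A_2A_3| = √((6)² + (0)²) = √36 = 6
|A_3A_4| = √((4)² + (-3)²) = √25 = 5
|A_4A_5| = √((0)² + (6)²) = √36 = 6
|A_5A_6| = √((-24)² + (-7)²) = √625 = 25
|A_6A_1| = √((17)² + (0)²) = √289 = 17
Perimeter = 5 + 6 + 5 + 6 + 25 + 17 = 64.

64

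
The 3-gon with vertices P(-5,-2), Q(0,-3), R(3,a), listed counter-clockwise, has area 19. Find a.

Write out the shoelace sum; only the two edges meeting at R involve a:
2·Area = [(0·a − 3·(-3)) + (3·(-2) − (-5)·a)] + 15
       = 5·a + 18 = 38
⇒ a = 4.

4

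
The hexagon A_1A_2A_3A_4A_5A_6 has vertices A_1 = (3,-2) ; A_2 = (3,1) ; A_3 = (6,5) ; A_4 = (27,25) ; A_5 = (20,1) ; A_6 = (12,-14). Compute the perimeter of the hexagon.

|A_1A_2| = √((0)² + (3)²) = √9 = 3
|A_2A_3| = √((3)² + (4)²) = √25 = 5
|A_3A_4| = √((21)² + (20)²) = √841 = 29
|A_4A_5| = √((-7)² + (-24)²) = √625 = 25
|A_5A_6| = √((-8)² + (-15)²) = √289 = 17
|A_6A_1| = √((-9)² + (12)²) = √225 = 15
Perimeter = 3 + 5 + 29 + 25 + 17 + 15 = 94.

94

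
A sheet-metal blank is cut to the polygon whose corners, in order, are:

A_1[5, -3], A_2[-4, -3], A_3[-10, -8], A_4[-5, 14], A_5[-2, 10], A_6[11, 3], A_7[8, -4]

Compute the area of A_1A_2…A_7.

Apply Gauss's area formula: 2A = Σ (x_i·y_{i+1} − x_{i+1}·y_i), indices taken mod 7.
Cross-terms: -27, 2, -180, -22, -116, -68, -4  ⇒  Σ = -415
Area = |Σ|/2 = 207.5.

207.5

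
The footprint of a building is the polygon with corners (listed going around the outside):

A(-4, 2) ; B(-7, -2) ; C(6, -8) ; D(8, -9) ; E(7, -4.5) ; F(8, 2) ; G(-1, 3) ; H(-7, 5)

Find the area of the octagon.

112.5

Σ = (22) + (68) + (10) + (27) + (50) + (26) + (16) + (6) = 225
Area = |Σ|/2 = 112.5.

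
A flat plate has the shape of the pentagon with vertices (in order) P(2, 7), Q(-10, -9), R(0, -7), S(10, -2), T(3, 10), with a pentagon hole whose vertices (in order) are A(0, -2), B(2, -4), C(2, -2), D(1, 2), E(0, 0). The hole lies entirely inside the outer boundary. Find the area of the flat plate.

142.5

Outer boundary:
Apply the surveyor's formula: 2A = Σ (x_i·y_{i+1} − x_{i+1}·y_i), indices taken mod 5.
P→Q: (2)(-9) − (-10)(7) = 52
Q→R: (-10)(-7) − (0)(-9) = 70
R→S: (0)(-2) − (10)(-7) = 70
S→T: (10)(10) − (3)(-2) = 106
T→P: (3)(7) − (2)(10) = 1
Σ = 299
Area = |Σ|/2 = 149.5.
Hole:
Apply the surveyor's formula: 2A = Σ (x_i·y_{i+1} − x_{i+1}·y_i), indices taken mod 5.
Σ = (4) + (4) + (6) + (0) + (0) = 14
Area = |Σ|/2 = 7.
Net area = 149.5 − 7 = 142.5.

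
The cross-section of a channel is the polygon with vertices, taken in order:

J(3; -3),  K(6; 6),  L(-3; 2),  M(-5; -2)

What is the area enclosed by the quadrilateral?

51.5

Apply the shoelace formula: 2A = Σ (x_i·y_{i+1} − x_{i+1}·y_i), indices taken mod 4.
Σ = (36) + (30) + (16) + (21) = 103
Area = |Σ|/2 = 51.5.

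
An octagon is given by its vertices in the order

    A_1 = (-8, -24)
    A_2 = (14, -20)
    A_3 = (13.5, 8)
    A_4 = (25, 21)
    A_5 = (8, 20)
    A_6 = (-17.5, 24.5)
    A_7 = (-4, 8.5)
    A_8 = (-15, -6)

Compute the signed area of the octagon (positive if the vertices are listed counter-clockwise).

1126.125

Apply the shoelace (surveyor's) formula: 2A = Σ (x_i·y_{i+1} − x_{i+1}·y_i), indices taken mod 8.
Σ = (496) + (382) + (83.5) + (332) + (546) + (-50.75) + (151.5) + (312) = 2252.25
Signed area = Σ/2 = 1126.125 (positive ⇒ counter-clockwise traversal).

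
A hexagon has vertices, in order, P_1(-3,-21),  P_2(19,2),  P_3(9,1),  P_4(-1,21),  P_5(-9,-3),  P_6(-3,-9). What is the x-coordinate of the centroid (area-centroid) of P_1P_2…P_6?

Apply the shoelace (surveyor's) formula. First the cross-terms c_i = x_i·y_{i+1} − x_{i+1}·y_i:
  393, 1, 190, 192, 72, 36  ⇒  2A = 884, A = 442.
Then Σ (x_i + x_{i+1})·c_i = 4836, so x̄ = 4836 / (6·442) = 31/17.

31/17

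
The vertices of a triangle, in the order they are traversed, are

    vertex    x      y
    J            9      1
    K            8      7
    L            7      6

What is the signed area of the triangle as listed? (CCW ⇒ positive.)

Apply the surveyor's formula: 2A = Σ (x_i·y_{i+1} − x_{i+1}·y_i), indices taken mod 3.
Cross-terms: 55, -1, -47  ⇒  Σ = 7
Signed area = Σ/2 = 3.5 (positive ⇒ counter-clockwise traversal).

3.5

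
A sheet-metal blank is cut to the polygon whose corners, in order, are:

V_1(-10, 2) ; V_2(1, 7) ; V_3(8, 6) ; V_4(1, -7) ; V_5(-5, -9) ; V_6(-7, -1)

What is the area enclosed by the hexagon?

155

Apply Gauss's area formula: 2A = Σ (x_i·y_{i+1} − x_{i+1}·y_i), indices taken mod 6.
Σ = (-72) + (-50) + (-62) + (-44) + (-58) + (-24) = -310
Area = |Σ|/2 = 155.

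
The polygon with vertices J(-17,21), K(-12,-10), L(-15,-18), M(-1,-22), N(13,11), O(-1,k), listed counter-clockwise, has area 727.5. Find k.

The doubled signed area Σ (x_i y_{i+1} − x_{i+1} y_i) is linear in k.
With k=0 it equals 1065; the coefficient of k is 30 (from the two edges through O).
So 30·k + 1065 = 2·727.5 = 1455 ⇒ k = 13.

13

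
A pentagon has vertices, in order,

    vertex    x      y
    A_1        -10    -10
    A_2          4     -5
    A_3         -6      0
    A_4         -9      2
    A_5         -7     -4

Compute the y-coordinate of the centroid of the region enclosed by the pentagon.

-109/24

Apply the shoelace formula. First the cross-terms c_i = x_i·y_{i+1} − x_{i+1}·y_i:
  90, -30, -12, 50, 30  ⇒  2A = 128, A = 64.
Then Σ (y_i + y_{i+1})·c_i = -1744, so ȳ = -1744 / (6·64) = -109/24.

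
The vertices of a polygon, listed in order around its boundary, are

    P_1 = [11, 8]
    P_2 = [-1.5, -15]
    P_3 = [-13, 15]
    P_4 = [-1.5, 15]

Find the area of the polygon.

360

Cross-terms: -153, -217.5, -172.5, -177  ⇒  Σ = -720
Area = |Σ|/2 = 360.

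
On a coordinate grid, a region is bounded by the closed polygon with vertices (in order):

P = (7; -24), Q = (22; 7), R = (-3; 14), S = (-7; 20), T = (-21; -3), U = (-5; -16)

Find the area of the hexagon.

969

Apply the shoelace (surveyor's) formula: 2A = Σ (x_i·y_{i+1} − x_{i+1}·y_i), indices taken mod 6.
Σ = (577) + (329) + (38) + (441) + (321) + (232) = 1938
Area = |Σ|/2 = 969.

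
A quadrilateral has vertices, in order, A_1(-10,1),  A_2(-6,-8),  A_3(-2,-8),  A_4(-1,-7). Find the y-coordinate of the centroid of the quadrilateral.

Apply the shoelace formula. First the cross-terms c_i = x_i·y_{i+1} − x_{i+1}·y_i:
  86, 32, 6, -71  ⇒  2A = 53, A = 26.5.
Then Σ (y_i + y_{i+1})·c_i = -778, so ȳ = -778 / (6·26.5) = -778/159.

-778/159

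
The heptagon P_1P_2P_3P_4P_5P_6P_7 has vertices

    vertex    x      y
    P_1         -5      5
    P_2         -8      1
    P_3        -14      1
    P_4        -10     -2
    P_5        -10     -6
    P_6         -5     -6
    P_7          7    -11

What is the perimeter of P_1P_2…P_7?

58

|P_1P_2| = √((-3)² + (-4)²) = √25 = 5
|P_2P_3| = √((-6)² + (0)²) = √36 = 6
|P_3P_4| = √((4)² + (-3)²) = √25 = 5
|P_4P_5| = √((0)² + (-4)²) = √16 = 4
|P_5P_6| = √((5)² + (0)²) = √25 = 5
|P_6P_7| = √((12)² + (-5)²) = √169 = 13
|P_7P_1| = √((-12)² + (16)²) = √400 = 20
Perimeter = 5 + 6 + 5 + 4 + 5 + 13 + 20 = 58.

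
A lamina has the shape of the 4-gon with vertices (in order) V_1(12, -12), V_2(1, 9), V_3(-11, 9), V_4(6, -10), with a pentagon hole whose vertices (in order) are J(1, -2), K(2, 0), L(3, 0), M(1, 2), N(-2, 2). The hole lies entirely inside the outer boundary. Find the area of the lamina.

157

Outer boundary:
Σ = (120) + (108) + (56) + (48) = 332
Area = |Σ|/2 = 166.
Hole:
Apply the shoelace formula: 2A = Σ (x_i·y_{i+1} − x_{i+1}·y_i), indices taken mod 5.
Cross-terms: 4, 0, 6, 6, 2  ⇒  Σ = 18
Area = |Σ|/2 = 9.
Net area = 166 − 9 = 157.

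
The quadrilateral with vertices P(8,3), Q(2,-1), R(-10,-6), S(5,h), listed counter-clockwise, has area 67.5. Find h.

-7

Write out the shoelace sum; only the two edges meeting at S involve h:
2·Area = [((-10)·h − 5·(-6)) + (5·3 − 8·h)] + -36
       = -18·h + 9 = 135
⇒ h = -7.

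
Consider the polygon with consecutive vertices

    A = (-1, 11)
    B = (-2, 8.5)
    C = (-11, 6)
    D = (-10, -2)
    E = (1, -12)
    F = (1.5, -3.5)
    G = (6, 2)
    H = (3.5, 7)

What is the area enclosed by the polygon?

Apply the surveyor's formula: 2A = Σ (x_i·y_{i+1} − x_{i+1}·y_i), indices taken mod 8.
Σ = (13.5) + (81.5) + (82) + (122) + (14.5) + (24) + (35) + (45.5) = 418
Area = |Σ|/2 = 209.

209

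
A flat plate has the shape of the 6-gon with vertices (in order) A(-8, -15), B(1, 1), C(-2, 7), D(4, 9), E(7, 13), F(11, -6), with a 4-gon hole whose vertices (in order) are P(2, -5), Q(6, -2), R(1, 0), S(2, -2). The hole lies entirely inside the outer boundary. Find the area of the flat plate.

209.5

Outer boundary:
Apply the shoelace (surveyor's) formula: 2A = Σ (x_i·y_{i+1} − x_{i+1}·y_i), indices taken mod 6.
Cross-terms: 7, 9, -46, -11, -185, -213  ⇒  Σ = -439
Area = |Σ|/2 = 219.5.
Hole:
Σ = (26) + (2) + (-2) + (-6) = 20
Area = |Σ|/2 = 10.
Net area = 219.5 − 10 = 209.5.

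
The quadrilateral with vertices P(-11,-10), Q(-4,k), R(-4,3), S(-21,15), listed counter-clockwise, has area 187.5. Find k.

-7

Write out the shoelace sum; only the two edges meeting at Q involve k:
2·Area = [((-11)·k − (-4)·(-10)) + ((-4)·3 − (-4)·k)] + 378
       = -7·k + 326 = 375
⇒ k = -7.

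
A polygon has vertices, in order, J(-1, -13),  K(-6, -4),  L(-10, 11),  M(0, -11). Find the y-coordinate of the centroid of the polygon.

Apply the shoelace formula. First the cross-terms c_i = x_i·y_{i+1} − x_{i+1}·y_i:
  -74, -106, 110, -11  ⇒  2A = -81, A = -40.5.
Then Σ (y_i + y_{i+1})·c_i = 780, so ȳ = 780 / (6·(-40.5)) = -260/81.

-260/81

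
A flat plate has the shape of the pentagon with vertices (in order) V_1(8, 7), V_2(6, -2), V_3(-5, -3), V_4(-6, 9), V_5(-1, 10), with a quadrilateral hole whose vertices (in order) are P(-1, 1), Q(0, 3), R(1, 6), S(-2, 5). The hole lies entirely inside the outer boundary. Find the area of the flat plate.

Outer boundary:
Apply the shoelace (surveyor's) formula: 2A = Σ (x_i·y_{i+1} − x_{i+1}·y_i), indices taken mod 5.
V_1→V_2: (8)(-2) − (6)(7) = -58
V_2→V_3: (6)(-3) − (-5)(-2) = -28
V_3→V_4: (-5)(9) − (-6)(-3) = -63
V_4→V_5: (-6)(10) − (-1)(9) = -51
V_5→V_1: (-1)(7) − (8)(10) = -87
Σ = -287
Area = |Σ|/2 = 143.5.
Hole:
Apply the shoelace formula: 2A = Σ (x_i·y_{i+1} − x_{i+1}·y_i), indices taken mod 4.
P→Q: (-1)(3) − (0)(1) = -3
Q→R: (0)(6) − (1)(3) = -3
R→S: (1)(5) − (-2)(6) = 17
S→P: (-2)(1) − (-1)(5) = 3
Σ = 14
Area = |Σ|/2 = 7.
Net area = 143.5 − 7 = 136.5.

136.5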